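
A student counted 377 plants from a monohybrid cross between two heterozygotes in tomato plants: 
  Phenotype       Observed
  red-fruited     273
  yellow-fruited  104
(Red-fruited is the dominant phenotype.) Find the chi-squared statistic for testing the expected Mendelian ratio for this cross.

1.345

For a monohybrid cross between heterozygotes with complete dominance, the expected phenotypic ratio is 3:1.
Total ratio parts = 4. Expected numbers out of 377:
  red-fruited: 377 × 3/4 = 282.75
  yellow-fruited: 377 × 1/4 = 94.25
χ² = Σ (O − E)² / E
  red-fruited: (273 − 282.75)² / 282.75 = 0.3362
  yellow-fruited: (104 − 94.25)² / 94.25 = 1.0086
χ² = 0.3362 + 1.0086 = 1.3448 ≈ 1.345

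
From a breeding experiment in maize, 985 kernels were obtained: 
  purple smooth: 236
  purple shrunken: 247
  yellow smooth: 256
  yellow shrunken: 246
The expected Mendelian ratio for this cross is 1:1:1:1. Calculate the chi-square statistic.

0.815

Under the 1:1:1:1 hypothesis (Σ ratio = 4, N = 985):
  purple smooth: 985 × 1/4 = 246.25
  purple shrunken: 985 × 1/4 = 246.25
  yellow smooth: 985 × 1/4 = 246.25
  yellow shrunken: 985 × 1/4 = 246.25
χ² = Σ (O − E)² / E
  purple smooth: (236 − 246.25)² / 246.25 = 0.4266
  purple shrunken: (247 − 246.25)² / 246.25 = 0.0023
  yellow smooth: (256 − 246.25)² / 246.25 = 0.3860
  yellow shrunken: (246 − 246.25)² / 246.25 = 0.0003
χ² = 0.4266 + 0.0023 + 0.3860 + 0.0003 = 0.8152 ≈ 0.815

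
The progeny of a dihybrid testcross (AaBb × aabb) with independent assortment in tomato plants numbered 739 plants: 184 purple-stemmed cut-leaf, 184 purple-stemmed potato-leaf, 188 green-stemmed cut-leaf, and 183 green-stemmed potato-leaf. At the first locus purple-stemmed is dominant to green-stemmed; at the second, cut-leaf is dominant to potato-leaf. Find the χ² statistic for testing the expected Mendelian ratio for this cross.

A dihybrid testcross with independent assortment gives a 1:1:1:1 ratio.
Under the 1:1:1:1 hypothesis (Σ ratio = 4, N = 739):
  purple-stemmed cut-leaf: 739 × 1/4 = 184.75
  purple-stemmed potato-leaf: 739 × 1/4 = 184.75
  green-stemmed cut-leaf: 739 × 1/4 = 184.75
  green-stemmed potato-leaf: 739 × 1/4 = 184.75
χ² = Σ (O − E)² / E
  purple-stemmed cut-leaf: (184 − 184.75)² / 184.75 = 0.0030
  purple-stemmed potato-leaf: (184 − 184.75)² / 184.75 = 0.0030
  green-stemmed cut-leaf: (188 − 184.75)² / 184.75 = 0.0572
  green-stemmed potato-leaf: (183 − 184.75)² / 184.75 = 0.0166
χ² = 0.0030 + 0.0030 + 0.0572 + 0.0166 = 0.0798 ≈ 0.080

0.080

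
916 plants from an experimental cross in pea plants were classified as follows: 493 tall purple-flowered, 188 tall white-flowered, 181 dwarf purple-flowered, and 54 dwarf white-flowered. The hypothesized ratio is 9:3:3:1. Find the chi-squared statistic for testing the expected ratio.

3.181

The 9:3:3:1 ratio has 16 parts, so with N = 916 the expected counts are:
  tall purple-flowered: 916 × 9/16 = 515.25
  tall white-flowered: 916 × 3/16 = 171.75
  dwarf purple-flowered: 916 × 3/16 = 171.75
  dwarf white-flowered: 916 × 1/16 = 57.25
χ² = Σ (O − E)² / E
  tall purple-flowered: (493 − 515.25)² / 515.25 = 0.9608
  tall white-flowered: (188 − 171.75)² / 171.75 = 1.5375
  dwarf purple-flowered: (181 − 171.75)² / 171.75 = 0.4982
  dwarf white-flowered: (54 − 57.25)² / 57.25 = 0.1845
χ² = 0.9608 + 1.5375 + 0.4982 + 0.1845 = 3.181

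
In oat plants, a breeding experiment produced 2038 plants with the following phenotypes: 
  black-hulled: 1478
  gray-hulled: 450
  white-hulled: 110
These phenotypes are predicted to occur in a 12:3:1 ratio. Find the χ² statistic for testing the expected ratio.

16.095

Expected counts for N = 2038 under a 12:3:1 ratio (total parts = 16):
  black-hulled: 2038 × 12/16 = 1528.5
  gray-hulled: 2038 × 3/16 = 382.125
  white-hulled: 2038 × 1/16 = 127.375
χ² = Σ (O − E)² / E
  black-hulled: (1478 − 1528.5)² / 1528.5 = 1.6685
  gray-hulled: (450 − 382.125)² / 382.125 = 12.0563
  white-hulled: (110 − 127.375)² / 127.375 = 2.3701
χ² = 1.6685 + 12.0563 + 2.3701 = 16.0949 ≈ 16.095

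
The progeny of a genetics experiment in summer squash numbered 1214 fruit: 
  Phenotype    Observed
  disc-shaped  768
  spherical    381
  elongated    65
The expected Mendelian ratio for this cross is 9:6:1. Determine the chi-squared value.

24.280

Under the 9:6:1 hypothesis (Σ ratio = 16, N = 1214):
  disc-shaped: 1214 × 9/16 = 682.875
  spherical: 1214 × 6/16 = 455.25
  elongated: 1214 × 1/16 = 75.875
χ² = Σ (O − E)² / E
  disc-shaped: (768 − 682.875)² / 682.875 = 10.6114
  spherical: (381 − 455.25)² / 455.25 = 12.1100
  elongated: (65 − 75.875)² / 75.875 = 1.5587
χ² = 10.6114 + 12.1100 + 1.5587 = 24.2801 ≈ 24.280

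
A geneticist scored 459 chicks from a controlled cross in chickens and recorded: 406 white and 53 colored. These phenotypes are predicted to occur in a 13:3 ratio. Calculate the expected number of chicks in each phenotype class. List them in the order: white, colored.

372.9375, 86.0625

Under the 13:3 hypothesis (Σ ratio = 16, N = 459):
  white: 459 × 13/16 = 372.9375
  colored: 459 × 3/16 = 86.0625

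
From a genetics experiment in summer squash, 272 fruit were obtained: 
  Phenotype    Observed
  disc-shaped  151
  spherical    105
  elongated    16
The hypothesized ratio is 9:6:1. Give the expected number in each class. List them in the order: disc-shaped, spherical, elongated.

153, 102, 17

Total ratio parts = 16. Expected numbers out of 272:
  disc-shaped: 272 × 9/16 = 153
  spherical: 272 × 6/16 = 102
  elongated: 272 × 1/16 = 17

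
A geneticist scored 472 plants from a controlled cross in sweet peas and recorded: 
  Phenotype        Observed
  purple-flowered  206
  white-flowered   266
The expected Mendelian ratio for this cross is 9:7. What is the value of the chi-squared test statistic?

The 9:7 ratio has 16 parts, so with N = 472 the expected counts are:
  purple-flowered: 472 × 9/16 = 265.5
  white-flowered: 472 × 7/16 = 206.5
χ² = Σ (O − E)² / E
  purple-flowered: (206 − 265.5)² / 265.5 = 13.3343
  white-flowered: (266 − 206.5)² / 206.5 = 17.1441
χ² = 13.3343 + 17.1441 = 30.4784 ≈ 30.478

30.478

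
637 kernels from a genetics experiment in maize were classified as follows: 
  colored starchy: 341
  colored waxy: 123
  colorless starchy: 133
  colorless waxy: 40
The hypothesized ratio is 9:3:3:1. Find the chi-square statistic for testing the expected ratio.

Under the 9:3:3:1 hypothesis (Σ ratio = 16, N = 637):
  colored starchy: 637 × 9/16 = 358.3125
  colored waxy: 637 × 3/16 = 119.4375
  colorless starchy: 637 × 3/16 = 119.4375
  colorless waxy: 637 × 1/16 = 39.8125
χ² = Σ (O − E)² / E
  colored starchy: (341 − 358.3125)² / 358.3125 = 0.8365
  colored waxy: (123 − 119.4375)² / 119.4375 = 0.1063
  colorless starchy: (133 − 119.4375)² / 119.4375 = 1.5401
  colorless waxy: (40 − 39.8125)² / 39.8125 = 0.0009
χ² = 0.8365 + 0.1063 + 1.5401 + 0.0009 = 2.4838 ≈ 2.484

2.484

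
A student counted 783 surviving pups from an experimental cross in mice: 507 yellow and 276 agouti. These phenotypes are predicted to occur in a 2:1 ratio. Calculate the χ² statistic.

The 2:1 ratio has 3 parts, so with N = 783 the expected counts are:
  yellow: 783 × 2/3 = 522
  agouti: 783 × 1/3 = 261
χ² = Σ (O − E)² / E
  yellow: (507 − 522)² / 522 = 0.4310
  agouti: (276 − 261)² / 261 = 0.8621
χ² = 0.4310 + 0.8621 = 1.2931 ≈ 1.293

1.293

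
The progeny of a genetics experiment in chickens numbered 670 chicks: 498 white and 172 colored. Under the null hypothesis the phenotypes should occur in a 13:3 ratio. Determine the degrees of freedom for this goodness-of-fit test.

1

A goodness-of-fit test with 2 phenotype classes has df = 2 − 1 = 1.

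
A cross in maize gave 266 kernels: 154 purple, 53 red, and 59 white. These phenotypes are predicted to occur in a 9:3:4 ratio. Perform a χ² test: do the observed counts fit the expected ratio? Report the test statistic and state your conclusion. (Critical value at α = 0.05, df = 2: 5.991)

Under the 9:3:4 hypothesis (Σ ratio = 16, N = 266):
  purple: 266 × 9/16 = 149.625
  red: 266 × 3/16 = 49.875
  white: 266 × 4/16 = 66.5
χ² = Σ (O − E)² / E
  purple: (154 − 149.625)² / 149.625 = 0.1279
  red: (53 − 49.875)² / 49.875 = 0.1958
  white: (59 − 66.5)² / 66.5 = 0.8459
χ² = 0.1279 + 0.1958 + 0.8459 = 1.1696 ≈ 1.170
Degrees of freedom = 3 − 1 = 2; critical value at α = 0.05 is 5.991.
Since 1.170 < 5.991, we fail to reject the null hypothesis — the data are consistent with the 9:3:4 ratio.

1.170; consistent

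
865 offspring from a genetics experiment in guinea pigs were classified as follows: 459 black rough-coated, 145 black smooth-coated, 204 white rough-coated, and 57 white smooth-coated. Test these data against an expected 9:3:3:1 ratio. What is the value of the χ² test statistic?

14.322

Under the 9:3:3:1 hypothesis (Σ ratio = 16, N = 865):
  black rough-coated: 865 × 9/16 = 486.5625
  black smooth-coated: 865 × 3/16 = 162.1875
  white rough-coated: 865 × 3/16 = 162.1875
  white smooth-coated: 865 × 1/16 = 54.0625
χ² = Σ (O − E)² / E
  black rough-coated: (459 − 486.5625)² / 486.5625 = 1.5613
  black smooth-coated: (145 − 162.1875)² / 162.1875 = 1.8214
  white rough-coated: (204 − 162.1875)² / 162.1875 = 10.7794
  white smooth-coated: (57 − 54.0625)² / 54.0625 = 0.1596
χ² = 1.5613 + 1.8214 + 10.7794 + 0.1596 = 14.3217 ≈ 14.322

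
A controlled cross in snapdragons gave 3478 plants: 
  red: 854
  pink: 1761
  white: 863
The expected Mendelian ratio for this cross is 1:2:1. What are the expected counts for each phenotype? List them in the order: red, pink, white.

Under the 1:2:1 hypothesis (Σ ratio = 4, N = 3478):
  red: 3478 × 1/4 = 869.5
  pink: 3478 × 2/4 = 1739
  white: 3478 × 1/4 = 869.5

869.5, 1739, 869.5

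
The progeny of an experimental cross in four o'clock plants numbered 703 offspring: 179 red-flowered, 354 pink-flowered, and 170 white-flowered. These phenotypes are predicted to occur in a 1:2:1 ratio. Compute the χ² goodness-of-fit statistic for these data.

Expected counts for N = 703 under a 1:2:1 ratio (total parts = 4):
  red-flowered: 703 × 1/4 = 175.75
  pink-flowered: 703 × 2/4 = 351.5
  white-flowered: 703 × 1/4 = 175.75
χ² = Σ (O − E)² / E
  red-flowered: (179 − 175.75)² / 175.75 = 0.0601
  pink-flowered: (354 − 351.5)² / 351.5 = 0.0178
  white-flowered: (170 − 175.75)² / 175.75 = 0.1881
χ² = 0.0601 + 0.0178 + 0.1881 = 0.266

0.266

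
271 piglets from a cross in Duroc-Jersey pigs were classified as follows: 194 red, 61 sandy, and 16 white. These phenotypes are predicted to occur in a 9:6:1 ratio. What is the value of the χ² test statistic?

27.624

Under the 9:6:1 hypothesis (Σ ratio = 16, N = 271):
  red: 271 × 9/16 = 152.4375
  sandy: 271 × 6/16 = 101.625
  white: 271 × 1/16 = 16.9375
χ² = Σ (O − E)² / E
  red: (194 − 152.4375)² / 152.4375 = 11.3321
  sandy: (61 − 101.625)² / 101.625 = 16.2400
  white: (16 − 16.9375)² / 16.9375 = 0.0519
χ² = 11.3321 + 16.2400 + 0.0519 = 27.624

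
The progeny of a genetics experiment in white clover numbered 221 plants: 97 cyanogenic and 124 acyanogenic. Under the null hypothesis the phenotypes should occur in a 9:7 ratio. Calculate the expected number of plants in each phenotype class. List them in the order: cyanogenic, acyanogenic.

Total ratio parts = 16. Expected numbers out of 221:
  cyanogenic: 221 × 9/16 = 124.3125
  acyanogenic: 221 × 7/16 = 96.6875

124.3125, 96.6875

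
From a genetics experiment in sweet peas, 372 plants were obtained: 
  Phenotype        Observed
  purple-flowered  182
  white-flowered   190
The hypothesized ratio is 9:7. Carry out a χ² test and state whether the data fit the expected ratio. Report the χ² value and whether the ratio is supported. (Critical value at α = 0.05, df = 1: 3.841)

8.111; not consistent

Expected counts for N = 372 under a 9:7 ratio (total parts = 16):
  purple-flowered: 372 × 9/16 = 209.25
  white-flowered: 372 × 7/16 = 162.75
χ² = Σ (O − E)² / E
  purple-flowered: (182 − 209.25)² / 209.25 = 3.5487
  white-flowered: (190 − 162.75)² / 162.75 = 4.5626
χ² = 3.5487 + 4.5626 = 8.1113 ≈ 8.111
Degrees of freedom = 2 − 1 = 1; critical value at α = 0.05 is 3.841.
Since 8.111 > 3.841, we reject the null hypothesis — the data do not fit the 9:7 ratio.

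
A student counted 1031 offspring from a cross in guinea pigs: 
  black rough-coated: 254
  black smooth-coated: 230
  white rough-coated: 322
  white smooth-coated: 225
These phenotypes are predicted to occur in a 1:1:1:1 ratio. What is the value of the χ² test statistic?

23.219

Under the 1:1:1:1 hypothesis (Σ ratio = 4, N = 1031):
  black rough-coated: 1031 × 1/4 = 257.75
  black smooth-coated: 1031 × 1/4 = 257.75
  white rough-coated: 1031 × 1/4 = 257.75
  white smooth-coated: 1031 × 1/4 = 257.75
χ² = Σ (O − E)² / E
  black rough-coated: (254 − 257.75)² / 257.75 = 0.0546
  black smooth-coated: (230 − 257.75)² / 257.75 = 2.9876
  white rough-coated: (322 − 257.75)² / 257.75 = 16.0158
  white smooth-coated: (225 − 257.75)² / 257.75 = 4.1613
χ² = 0.0546 + 2.9876 + 16.0158 + 4.1613 = 23.2193 ≈ 23.219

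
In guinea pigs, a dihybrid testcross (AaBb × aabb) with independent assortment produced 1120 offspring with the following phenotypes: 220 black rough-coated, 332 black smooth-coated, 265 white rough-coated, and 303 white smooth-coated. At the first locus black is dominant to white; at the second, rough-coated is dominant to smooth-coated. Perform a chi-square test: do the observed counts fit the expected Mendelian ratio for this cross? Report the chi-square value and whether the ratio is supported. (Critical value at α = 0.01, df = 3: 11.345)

25.207; not consistent

A dihybrid testcross with independent assortment gives a 1:1:1:1 ratio.
Expected counts for N = 1120 under a 1:1:1:1 ratio (total parts = 4):
  black rough-coated: 1120 × 1/4 = 280
  black smooth-coated: 1120 × 1/4 = 280
  white rough-coated: 1120 × 1/4 = 280
  white smooth-coated: 1120 × 1/4 = 280
χ² = Σ (O − E)² / E
  black rough-coated: (220 − 280)² / 280 = 12.8571
  black smooth-coated: (332 − 280)² / 280 = 9.6571
  white rough-coated: (265 − 280)² / 280 = 0.8036
  white smooth-coated: (303 − 280)² / 280 = 1.8893
χ² = 12.8571 + 9.6571 + 0.8036 + 1.8893 = 25.2071 ≈ 25.207
Degrees of freedom = 4 − 1 = 3; critical value at α = 0.01 is 11.345.
Since 25.207 > 11.345, we reject the null hypothesis — the data do not fit the 1:1:1:1 ratio.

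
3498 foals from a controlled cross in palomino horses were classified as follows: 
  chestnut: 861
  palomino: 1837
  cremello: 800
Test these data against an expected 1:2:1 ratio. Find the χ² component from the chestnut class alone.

Expected counts for N = 3498 under a 1:2:1 ratio (total parts = 4):
  chestnut: 3498 × 1/4 = 874.5
  palomino: 3498 × 2/4 = 1749
  cremello: 3498 × 1/4 = 874.5
Contribution of chestnut: (861 − 874.5)² / 874.5 = 0.2084

0.208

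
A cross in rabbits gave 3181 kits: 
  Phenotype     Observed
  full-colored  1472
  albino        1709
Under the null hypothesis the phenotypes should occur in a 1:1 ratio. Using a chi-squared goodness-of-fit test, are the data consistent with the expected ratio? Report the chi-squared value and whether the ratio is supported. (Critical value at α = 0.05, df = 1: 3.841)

Under the 1:1 hypothesis (Σ ratio = 2, N = 3181):
  full-colored: 3181 × 1/2 = 1590.5
  albino: 3181 × 1/2 = 1590.5
χ² = Σ (O − E)² / E
  full-colored: (1472 − 1590.5)² / 1590.5 = 8.8288
  albino: (1709 − 1590.5)² / 1590.5 = 8.8288
χ² = 8.8288 + 8.8288 = 17.6576 ≈ 17.658
Degrees of freedom = 2 − 1 = 1; critical value at α = 0.05 is 3.841.
Since 17.658 > 3.841, we reject the null hypothesis — the data do not fit the 1:1 ratio.

17.658; not consistent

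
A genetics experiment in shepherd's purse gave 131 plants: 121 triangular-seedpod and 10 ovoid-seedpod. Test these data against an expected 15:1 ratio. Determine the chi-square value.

0.428

The 15:1 ratio has 16 parts, so with N = 131 the expected counts are:
  triangular-seedpod: 131 × 15/16 = 122.8125
  ovoid-seedpod: 131 × 1/16 = 8.1875
χ² = Σ (O − E)² / E
  triangular-seedpod: (121 − 122.8125)² / 122.8125 = 0.0267
  ovoid-seedpod: (10 − 8.1875)² / 8.1875 = 0.4012
χ² = 0.0267 + 0.4012 = 0.4279 ≈ 0.428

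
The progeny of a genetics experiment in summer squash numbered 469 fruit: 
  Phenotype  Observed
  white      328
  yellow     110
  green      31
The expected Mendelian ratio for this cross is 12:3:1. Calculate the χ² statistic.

Under the 12:3:1 hypothesis (Σ ratio = 16, N = 469):
  white: 469 × 12/16 = 351.75
  yellow: 469 × 3/16 = 87.9375
  green: 469 × 1/16 = 29.3125
χ² = Σ (O − E)² / E
  white: (328 − 351.75)² / 351.75 = 1.6036
  yellow: (110 − 87.9375)² / 87.9375 = 5.5352
  green: (31 − 29.3125)² / 29.3125 = 0.0971
χ² = 1.6036 + 5.5352 + 0.0971 = 7.2359 ≈ 7.236

7.236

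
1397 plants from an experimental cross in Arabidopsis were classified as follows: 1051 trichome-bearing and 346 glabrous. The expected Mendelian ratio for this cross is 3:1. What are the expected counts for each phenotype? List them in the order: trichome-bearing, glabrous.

1047.75, 349.25

Under the 3:1 hypothesis (Σ ratio = 4, N = 1397):
  trichome-bearing: 1397 × 3/4 = 1047.75
  glabrous: 1397 × 1/4 = 349.25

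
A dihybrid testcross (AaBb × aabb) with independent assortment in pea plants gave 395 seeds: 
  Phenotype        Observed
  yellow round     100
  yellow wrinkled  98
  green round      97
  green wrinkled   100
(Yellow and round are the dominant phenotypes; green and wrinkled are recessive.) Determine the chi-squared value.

A dihybrid testcross with independent assortment gives a 1:1:1:1 ratio.
Total ratio parts = 4. Expected numbers out of 395:
  yellow round: 395 × 1/4 = 98.75
  yellow wrinkled: 395 × 1/4 = 98.75
  green round: 395 × 1/4 = 98.75
  green wrinkled: 395 × 1/4 = 98.75
χ² = Σ (O − E)² / E
  yellow round: (100 − 98.75)² / 98.75 = 0.0158
  yellow wrinkled: (98 − 98.75)² / 98.75 = 0.0057
  green round: (97 − 98.75)² / 98.75 = 0.0310
  green wrinkled: (100 − 98.75)² / 98.75 = 0.0158
χ² = 0.0158 + 0.0057 + 0.0310 + 0.0158 = 0.0683 ≈ 0.068

0.068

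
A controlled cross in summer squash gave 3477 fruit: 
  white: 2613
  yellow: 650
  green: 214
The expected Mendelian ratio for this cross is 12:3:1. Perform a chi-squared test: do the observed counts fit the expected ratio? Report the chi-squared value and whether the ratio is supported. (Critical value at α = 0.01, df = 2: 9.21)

Expected counts for N = 3477 under a 12:3:1 ratio (total parts = 16):
  white: 3477 × 12/16 = 2607.75
  yellow: 3477 × 3/16 = 651.9375
  green: 3477 × 1/16 = 217.3125
χ² = Σ (O − E)² / E
  white: (2613 − 2607.75)² / 2607.75 = 0.0106
  yellow: (650 − 651.9375)² / 651.9375 = 0.0058
  green: (214 − 217.3125)² / 217.3125 = 0.0505
χ² = 0.0106 + 0.0058 + 0.0505 = 0.0669 ≈ 0.067
Degrees of freedom = 3 − 1 = 2; critical value at α = 0.01 is 9.21.
Since 0.067 < 9.21, we fail to reject the null hypothesis — the data are consistent with the 12:3:1 ratio.

0.067; consistent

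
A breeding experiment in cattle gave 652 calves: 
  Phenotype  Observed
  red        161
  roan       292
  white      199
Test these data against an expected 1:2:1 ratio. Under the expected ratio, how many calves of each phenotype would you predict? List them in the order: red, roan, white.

Under the 1:2:1 hypothesis (Σ ratio = 4, N = 652):
  red: 652 × 1/4 = 163
  roan: 652 × 2/4 = 326
  white: 652 × 1/4 = 163

163, 326, 163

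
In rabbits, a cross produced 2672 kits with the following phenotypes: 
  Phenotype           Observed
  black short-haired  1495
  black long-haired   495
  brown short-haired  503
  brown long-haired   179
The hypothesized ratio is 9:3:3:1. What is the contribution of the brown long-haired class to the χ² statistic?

0.862

Expected counts for N = 2672 under a 9:3:3:1 ratio (total parts = 16):
  black short-haired: 2672 × 9/16 = 1503
  black long-haired: 2672 × 3/16 = 501
  brown short-haired: 2672 × 3/16 = 501
  brown long-haired: 2672 × 1/16 = 167
Contribution of brown long-haired: (179 − 167)² / 167 = 0.8623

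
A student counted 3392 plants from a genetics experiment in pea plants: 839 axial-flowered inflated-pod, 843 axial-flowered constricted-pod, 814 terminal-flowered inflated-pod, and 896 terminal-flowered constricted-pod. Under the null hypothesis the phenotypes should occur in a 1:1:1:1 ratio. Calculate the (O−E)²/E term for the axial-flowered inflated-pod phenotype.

0.096

Under the 1:1:1:1 hypothesis (Σ ratio = 4, N = 3392):
  axial-flowered inflated-pod: 3392 × 1/4 = 848
  axial-flowered constricted-pod: 3392 × 1/4 = 848
  terminal-flowered inflated-pod: 3392 × 1/4 = 848
  terminal-flowered constricted-pod: 3392 × 1/4 = 848
Contribution of axial-flowered inflated-pod: (839 − 848)² / 848 = 0.0955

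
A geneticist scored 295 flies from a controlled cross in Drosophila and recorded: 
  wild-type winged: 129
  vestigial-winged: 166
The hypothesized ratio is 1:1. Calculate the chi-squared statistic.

Expected counts for N = 295 under a 1:1 ratio (total parts = 2):
  wild-type winged: 295 × 1/2 = 147.5
  vestigial-winged: 295 × 1/2 = 147.5
χ² = Σ (O − E)² / E
  wild-type winged: (129 − 147.5)² / 147.5 = 2.3203
  vestigial-winged: (166 − 147.5)² / 147.5 = 2.3203
χ² = 2.3203 + 2.3203 = 4.6406 ≈ 4.641

4.641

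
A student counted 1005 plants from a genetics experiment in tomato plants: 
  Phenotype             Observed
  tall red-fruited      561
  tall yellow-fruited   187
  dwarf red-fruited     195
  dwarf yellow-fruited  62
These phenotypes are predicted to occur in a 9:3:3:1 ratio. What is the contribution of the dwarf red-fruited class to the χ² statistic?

Expected counts for N = 1005 under a 9:3:3:1 ratio (total parts = 16):
  tall red-fruited: 1005 × 9/16 = 565.3125
  tall yellow-fruited: 1005 × 3/16 = 188.4375
  dwarf red-fruited: 1005 × 3/16 = 188.4375
  dwarf yellow-fruited: 1005 × 1/16 = 62.8125
Contribution of dwarf red-fruited: (195 − 188.4375)² / 188.4375 = 0.2285

0.229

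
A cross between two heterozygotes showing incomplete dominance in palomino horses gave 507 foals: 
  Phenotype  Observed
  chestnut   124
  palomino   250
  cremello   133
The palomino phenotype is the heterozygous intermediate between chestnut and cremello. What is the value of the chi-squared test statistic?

With incomplete dominance, a heterozygote × heterozygote cross gives a 1:2:1 phenotypic ratio.
Expected counts for N = 507 under a 1:2:1 ratio (total parts = 4):
  chestnut: 507 × 1/4 = 126.75
  palomino: 507 × 2/4 = 253.5
  cremello: 507 × 1/4 = 126.75
χ² = Σ (O − E)² / E
  chestnut: (124 − 126.75)² / 126.75 = 0.0597
  palomino: (250 − 253.5)² / 253.5 = 0.0483
  cremello: (133 − 126.75)² / 126.75 = 0.3082
χ² = 0.0597 + 0.0483 + 0.3082 = 0.4162 ≈ 0.416

0.416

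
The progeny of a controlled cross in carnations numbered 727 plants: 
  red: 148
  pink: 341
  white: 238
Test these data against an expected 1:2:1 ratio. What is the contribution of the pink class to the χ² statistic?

1.393

Total ratio parts = 4. Expected numbers out of 727:
  red: 727 × 1/4 = 181.75
  pink: 727 × 2/4 = 363.5
  white: 727 × 1/4 = 181.75
Contribution of pink: (341 − 363.5)² / 363.5 = 1.3927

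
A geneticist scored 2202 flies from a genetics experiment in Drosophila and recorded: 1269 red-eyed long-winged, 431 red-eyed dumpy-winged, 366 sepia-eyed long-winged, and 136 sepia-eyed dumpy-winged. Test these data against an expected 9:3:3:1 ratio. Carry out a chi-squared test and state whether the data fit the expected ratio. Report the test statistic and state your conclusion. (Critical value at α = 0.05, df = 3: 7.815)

Expected counts for N = 2202 under a 9:3:3:1 ratio (total parts = 16):
  red-eyed long-winged: 2202 × 9/16 = 1238.625
  red-eyed dumpy-winged: 2202 × 3/16 = 412.875
  sepia-eyed long-winged: 2202 × 3/16 = 412.875
  sepia-eyed dumpy-winged: 2202 × 1/16 = 137.625
χ² = Σ (O − E)² / E
  red-eyed long-winged: (1269 − 1238.625)² / 1238.625 = 0.7449
  red-eyed dumpy-winged: (431 − 412.875)² / 412.875 = 0.7957
  sepia-eyed long-winged: (366 − 412.875)² / 412.875 = 5.3219
  sepia-eyed dumpy-winged: (136 − 137.625)² / 137.625 = 0.0192
χ² = 0.7449 + 0.7957 + 5.3219 + 0.0192 = 6.8817 ≈ 6.882
Degrees of freedom = 4 − 1 = 3; critical value at α = 0.05 is 7.815.
Since 6.882 < 7.815, we fail to reject the null hypothesis — the data are consistent with the 9:3:3:1 ratio.

6.882; consistent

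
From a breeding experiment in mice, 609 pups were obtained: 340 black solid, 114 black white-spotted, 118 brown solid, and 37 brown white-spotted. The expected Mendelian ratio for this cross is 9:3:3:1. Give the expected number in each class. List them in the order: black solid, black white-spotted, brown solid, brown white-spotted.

342.5625, 114.1875, 114.1875, 38.0625

Under the 9:3:3:1 hypothesis (Σ ratio = 16, N = 609):
  black solid: 609 × 9/16 = 342.5625
  black white-spotted: 609 × 3/16 = 114.1875
  brown solid: 609 × 3/16 = 114.1875
  brown white-spotted: 609 × 1/16 = 38.0625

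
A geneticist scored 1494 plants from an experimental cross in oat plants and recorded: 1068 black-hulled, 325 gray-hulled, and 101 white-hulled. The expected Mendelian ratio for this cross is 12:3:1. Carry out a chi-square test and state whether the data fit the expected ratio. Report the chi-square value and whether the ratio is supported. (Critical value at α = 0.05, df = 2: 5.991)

The 12:3:1 ratio has 16 parts, so with N = 1494 the expected counts are:
  black-hulled: 1494 × 12/16 = 1120.5
  gray-hulled: 1494 × 3/16 = 280.125
  white-hulled: 1494 × 1/16 = 93.375
χ² = Σ (O − E)² / E
  black-hulled: (1068 − 1120.5)² / 1120.5 = 2.4598
  gray-hulled: (325 − 280.125)² / 280.125 = 7.1888
  white-hulled: (101 − 93.375)² / 93.375 = 0.6227
χ² = 2.4598 + 7.1888 + 0.6227 = 10.2713 ≈ 10.271
Degrees of freedom = 3 − 1 = 2; critical value at α = 0.05 is 5.991.
Since 10.271 > 5.991, we reject the null hypothesis — the data do not fit the 12:3:1 ratio.

10.271; not consistent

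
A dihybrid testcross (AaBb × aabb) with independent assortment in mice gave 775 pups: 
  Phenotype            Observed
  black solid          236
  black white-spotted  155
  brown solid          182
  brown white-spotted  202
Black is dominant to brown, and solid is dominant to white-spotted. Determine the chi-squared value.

A dihybrid testcross with independent assortment gives a 1:1:1:1 ratio.
Expected counts for N = 775 under a 1:1:1:1 ratio (total parts = 4):
  black solid: 775 × 1/4 = 193.75
  black white-spotted: 775 × 1/4 = 193.75
  brown solid: 775 × 1/4 = 193.75
  brown white-spotted: 775 × 1/4 = 193.75
χ² = Σ (O − E)² / E
  black solid: (236 − 193.75)² / 193.75 = 9.2132
  black white-spotted: (155 − 193.75)² / 193.75 = 7.7500
  brown solid: (182 − 193.75)² / 193.75 = 0.7126
  brown white-spotted: (202 − 193.75)² / 193.75 = 0.3513
χ² = 9.2132 + 7.7500 + 0.7126 + 0.3513 = 18.0271 ≈ 18.027

18.027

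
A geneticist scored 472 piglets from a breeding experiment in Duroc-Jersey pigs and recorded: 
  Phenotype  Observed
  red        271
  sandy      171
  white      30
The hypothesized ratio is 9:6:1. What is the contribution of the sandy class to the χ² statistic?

0.203

Under the 9:6:1 hypothesis (Σ ratio = 16, N = 472):
  red: 472 × 9/16 = 265.5
  sandy: 472 × 6/16 = 177
  white: 472 × 1/16 = 29.5
Contribution of sandy: (171 − 177)² / 177 = 0.2034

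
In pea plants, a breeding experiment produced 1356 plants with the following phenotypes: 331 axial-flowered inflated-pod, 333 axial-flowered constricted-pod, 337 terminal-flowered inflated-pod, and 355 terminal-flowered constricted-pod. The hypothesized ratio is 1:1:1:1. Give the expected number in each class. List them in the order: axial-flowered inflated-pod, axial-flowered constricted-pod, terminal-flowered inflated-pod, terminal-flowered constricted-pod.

Expected counts for N = 1356 under a 1:1:1:1 ratio (total parts = 4):
  axial-flowered inflated-pod: 1356 × 1/4 = 339
  axial-flowered constricted-pod: 1356 × 1/4 = 339
  terminal-flowered inflated-pod: 1356 × 1/4 = 339
  terminal-flowered constricted-pod: 1356 × 1/4 = 339

339, 339, 339, 339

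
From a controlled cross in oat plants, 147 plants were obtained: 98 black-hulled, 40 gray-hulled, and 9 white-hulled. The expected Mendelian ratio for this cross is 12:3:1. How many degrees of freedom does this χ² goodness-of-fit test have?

2

A goodness-of-fit test with 3 phenotype classes has df = 3 − 1 = 2.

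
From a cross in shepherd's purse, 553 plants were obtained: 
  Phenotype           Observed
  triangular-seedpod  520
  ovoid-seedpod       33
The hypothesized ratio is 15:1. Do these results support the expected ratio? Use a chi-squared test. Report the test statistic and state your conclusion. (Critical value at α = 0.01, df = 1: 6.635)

The 15:1 ratio has 16 parts, so with N = 553 the expected counts are:
  triangular-seedpod: 553 × 15/16 = 518.4375
  ovoid-seedpod: 553 × 1/16 = 34.5625
χ² = Σ (O − E)² / E
  triangular-seedpod: (520 − 518.4375)² / 518.4375 = 0.0047
  ovoid-seedpod: (33 − 34.5625)² / 34.5625 = 0.0706
χ² = 0.0047 + 0.0706 = 0.0753 ≈ 0.075
Degrees of freedom = 2 − 1 = 1; critical value at α = 0.01 is 6.635.
Since 0.075 < 6.635, we fail to reject the null hypothesis — the data are consistent with the 15:1 ratio.

0.075; consistent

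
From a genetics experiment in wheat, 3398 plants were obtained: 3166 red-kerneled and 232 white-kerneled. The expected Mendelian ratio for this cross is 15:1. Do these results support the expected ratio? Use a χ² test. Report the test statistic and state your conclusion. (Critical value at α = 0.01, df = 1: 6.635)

1.934; consistent

Total ratio parts = 16. Expected numbers out of 3398:
  red-kerneled: 3398 × 15/16 = 3185.625
  white-kerneled: 3398 × 1/16 = 212.375
χ² = Σ (O − E)² / E
  red-kerneled: (3166 − 3185.625)² / 3185.625 = 0.1209
  white-kerneled: (232 − 212.375)² / 212.375 = 1.8135
χ² = 0.1209 + 1.8135 = 1.9344 ≈ 1.934
Degrees of freedom = 2 − 1 = 1; critical value at α = 0.01 is 6.635.
Since 1.934 < 6.635, we fail to reject the null hypothesis — the data are consistent with the 15:1 ratio.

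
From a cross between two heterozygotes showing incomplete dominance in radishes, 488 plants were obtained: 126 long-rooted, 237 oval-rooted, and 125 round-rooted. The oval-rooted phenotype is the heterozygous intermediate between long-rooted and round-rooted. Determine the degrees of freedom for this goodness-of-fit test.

With incomplete dominance, a heterozygote × heterozygote cross gives a 1:2:1 phenotypic ratio.
A goodness-of-fit test with 3 phenotype classes has df = 3 − 1 = 2.

2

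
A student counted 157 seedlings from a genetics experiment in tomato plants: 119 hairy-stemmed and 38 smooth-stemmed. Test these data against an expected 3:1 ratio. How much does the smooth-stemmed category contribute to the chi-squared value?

Under the 3:1 hypothesis (Σ ratio = 4, N = 157):
  hairy-stemmed: 157 × 3/4 = 117.75
  smooth-stemmed: 157 × 1/4 = 39.25
Contribution of smooth-stemmed: (38 − 39.25)² / 39.25 = 0.0398

0.040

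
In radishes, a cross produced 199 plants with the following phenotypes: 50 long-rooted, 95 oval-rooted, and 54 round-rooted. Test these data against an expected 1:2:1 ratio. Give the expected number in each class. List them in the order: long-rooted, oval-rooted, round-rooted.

49.75, 99.5, 49.75

The 1:2:1 ratio has 4 parts, so with N = 199 the expected counts are:
  long-rooted: 199 × 1/4 = 49.75
  oval-rooted: 199 × 2/4 = 99.5
  round-rooted: 199 × 1/4 = 49.75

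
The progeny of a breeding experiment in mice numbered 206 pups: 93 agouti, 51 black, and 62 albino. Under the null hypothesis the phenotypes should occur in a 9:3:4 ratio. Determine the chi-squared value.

10.621

Under the 9:3:4 hypothesis (Σ ratio = 16, N = 206):
  agouti: 206 × 9/16 = 115.875
  black: 206 × 3/16 = 38.625
  albino: 206 × 4/16 = 51.5
χ² = Σ (O − E)² / E
  agouti: (93 − 115.875)² / 115.875 = 4.5158
  black: (51 − 38.625)² / 38.625 = 3.9648
  albino: (62 − 51.5)² / 51.5 = 2.1408
χ² = 4.5158 + 3.9648 + 2.1408 = 10.6214 ≈ 10.621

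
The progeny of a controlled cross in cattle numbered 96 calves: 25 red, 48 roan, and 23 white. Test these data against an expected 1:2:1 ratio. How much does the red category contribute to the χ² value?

The 1:2:1 ratio has 4 parts, so with N = 96 the expected counts are:
  red: 96 × 1/4 = 24
  roan: 96 × 2/4 = 48
  white: 96 × 1/4 = 24
Contribution of red: (25 − 24)² / 24 = 0.0417

0.042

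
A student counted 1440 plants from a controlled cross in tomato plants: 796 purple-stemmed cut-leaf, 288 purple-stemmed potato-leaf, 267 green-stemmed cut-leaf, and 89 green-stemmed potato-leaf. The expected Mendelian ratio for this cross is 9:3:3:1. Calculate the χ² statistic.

1.486

Total ratio parts = 16. Expected numbers out of 1440:
  purple-stemmed cut-leaf: 1440 × 9/16 = 810
  purple-stemmed potato-leaf: 1440 × 3/16 = 270
  green-stemmed cut-leaf: 1440 × 3/16 = 270
  green-stemmed potato-leaf: 1440 × 1/16 = 90
χ² = Σ (O − E)² / E
  purple-stemmed cut-leaf: (796 − 810)² / 810 = 0.2420
  purple-stemmed potato-leaf: (288 − 270)² / 270 = 1.2000
  green-stemmed cut-leaf: (267 − 270)² / 270 = 0.0333
  green-stemmed potato-leaf: (89 − 90)² / 90 = 0.0111
χ² = 0.2420 + 1.2000 + 0.0333 + 0.0111 = 1.4864 ≈ 1.486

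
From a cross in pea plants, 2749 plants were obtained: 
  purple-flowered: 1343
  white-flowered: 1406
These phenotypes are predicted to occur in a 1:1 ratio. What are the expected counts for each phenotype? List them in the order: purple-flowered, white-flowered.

Under the 1:1 hypothesis (Σ ratio = 2, N = 2749):
  purple-flowered: 2749 × 1/2 = 1374.5
  white-flowered: 2749 × 1/2 = 1374.5

1374.5, 1374.5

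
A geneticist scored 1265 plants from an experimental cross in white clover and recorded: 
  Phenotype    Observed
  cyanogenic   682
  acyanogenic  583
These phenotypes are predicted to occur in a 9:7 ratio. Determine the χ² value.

2.807

Total ratio parts = 16. Expected numbers out of 1265:
  cyanogenic: 1265 × 9/16 = 711.5625
  acyanogenic: 1265 × 7/16 = 553.4375
χ² = Σ (O − E)² / E
  cyanogenic: (682 − 711.5625)² / 711.5625 = 1.2282
  acyanogenic: (583 − 553.4375)² / 553.4375 = 1.5791
χ² = 1.2282 + 1.5791 = 2.8073 ≈ 2.807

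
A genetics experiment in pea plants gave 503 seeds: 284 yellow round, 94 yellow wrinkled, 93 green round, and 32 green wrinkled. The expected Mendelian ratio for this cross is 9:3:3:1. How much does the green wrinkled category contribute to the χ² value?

Expected counts for N = 503 under a 9:3:3:1 ratio (total parts = 16):
  yellow round: 503 × 9/16 = 282.9375
  yellow wrinkled: 503 × 3/16 = 94.3125
  green round: 503 × 3/16 = 94.3125
  green wrinkled: 503 × 1/16 = 31.4375
Contribution of green wrinkled: (32 − 31.4375)² / 31.4375 = 0.0101

0.010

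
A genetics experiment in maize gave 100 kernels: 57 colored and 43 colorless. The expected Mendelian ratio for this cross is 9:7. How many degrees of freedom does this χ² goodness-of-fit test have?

A goodness-of-fit test with 2 phenotype classes has df = 2 − 1 = 1.

1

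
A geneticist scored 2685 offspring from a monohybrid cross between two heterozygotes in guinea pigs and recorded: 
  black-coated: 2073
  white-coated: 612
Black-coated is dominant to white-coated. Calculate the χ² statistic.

For a monohybrid cross between heterozygotes with complete dominance, the expected phenotypic ratio is 3:1.
Under the 3:1 hypothesis (Σ ratio = 4, N = 2685):
  black-coated: 2685 × 3/4 = 2013.75
  white-coated: 2685 × 1/4 = 671.25
χ² = Σ (O − E)² / E
  black-coated: (2073 − 2013.75)² / 2013.75 = 1.7433
  white-coated: (612 − 671.25)² / 671.25 = 5.2299
χ² = 1.7433 + 5.2299 = 6.9732 ≈ 6.973

6.973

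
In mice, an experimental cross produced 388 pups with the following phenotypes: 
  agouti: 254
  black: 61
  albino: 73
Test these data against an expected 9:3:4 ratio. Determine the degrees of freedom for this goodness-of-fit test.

A goodness-of-fit test with 3 phenotype classes has df = 3 − 1 = 2.

2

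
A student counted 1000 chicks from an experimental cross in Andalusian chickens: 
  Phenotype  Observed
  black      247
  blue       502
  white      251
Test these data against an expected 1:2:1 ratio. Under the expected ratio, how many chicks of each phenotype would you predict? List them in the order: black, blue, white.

Total ratio parts = 4. Expected numbers out of 1000:
  black: 1000 × 1/4 = 250
  blue: 1000 × 2/4 = 500
  white: 1000 × 1/4 = 250

250, 500, 250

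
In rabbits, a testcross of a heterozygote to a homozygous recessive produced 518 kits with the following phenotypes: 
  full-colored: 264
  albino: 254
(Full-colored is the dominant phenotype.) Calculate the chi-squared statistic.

0.193

A testcross of a heterozygote (Aa × aa) gives a 1:1 phenotypic ratio.
The 1:1 ratio has 2 parts, so with N = 518 the expected counts are:
  full-colored: 518 × 1/2 = 259
  albino: 518 × 1/2 = 259
χ² = Σ (O − E)² / E
  full-colored: (264 − 259)² / 259 = 0.0965
  albino: (254 − 259)² / 259 = 0.0965
χ² = 0.0965 + 0.0965 = 0.193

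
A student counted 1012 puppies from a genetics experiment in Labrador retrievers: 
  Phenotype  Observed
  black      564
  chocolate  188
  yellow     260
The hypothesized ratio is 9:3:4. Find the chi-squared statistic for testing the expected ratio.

0.258

Expected counts for N = 1012 under a 9:3:4 ratio (total parts = 16):
  black: 1012 × 9/16 = 569.25
  chocolate: 1012 × 3/16 = 189.75
  yellow: 1012 × 4/16 = 253
χ² = Σ (O − E)² / E
  black: (564 − 569.25)² / 569.25 = 0.0484
  chocolate: (188 − 189.75)² / 189.75 = 0.0161
  yellow: (260 − 253)² / 253 = 0.1937
χ² = 0.0484 + 0.0161 + 0.1937 = 0.2582 ≈ 0.258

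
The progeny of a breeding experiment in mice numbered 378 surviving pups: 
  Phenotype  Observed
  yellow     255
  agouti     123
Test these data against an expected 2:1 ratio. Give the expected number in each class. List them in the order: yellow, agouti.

252, 126

Expected counts for N = 378 under a 2:1 ratio (total parts = 3):
  yellow: 378 × 2/3 = 252
  agouti: 378 × 1/3 = 126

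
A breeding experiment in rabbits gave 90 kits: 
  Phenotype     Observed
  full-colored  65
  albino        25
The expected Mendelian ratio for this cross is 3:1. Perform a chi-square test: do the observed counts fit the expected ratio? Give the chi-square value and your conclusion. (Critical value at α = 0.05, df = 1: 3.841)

Total ratio parts = 4. Expected numbers out of 90:
  full-colored: 90 × 3/4 = 67.5
  albino: 90 × 1/4 = 22.5
χ² = Σ (O − E)² / E
  full-colored: (65 − 67.5)² / 67.5 = 0.0926
  albino: (25 − 22.5)² / 22.5 = 0.2778
χ² = 0.0926 + 0.2778 = 0.3704 ≈ 0.370
Degrees of freedom = 2 − 1 = 1; critical value at α = 0.05 is 3.841.
Since 0.370 < 3.841, we fail to reject the null hypothesis — the data are consistent with the 3:1 ratio.

0.370; consistent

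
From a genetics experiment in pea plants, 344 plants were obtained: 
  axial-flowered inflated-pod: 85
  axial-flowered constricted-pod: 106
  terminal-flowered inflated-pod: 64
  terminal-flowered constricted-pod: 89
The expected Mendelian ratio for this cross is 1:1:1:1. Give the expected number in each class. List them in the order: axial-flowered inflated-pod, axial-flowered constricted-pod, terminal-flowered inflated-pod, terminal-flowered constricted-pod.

Total ratio parts = 4. Expected numbers out of 344:
  axial-flowered inflated-pod: 344 × 1/4 = 86
  axial-flowered constricted-pod: 344 × 1/4 = 86
  terminal-flowered inflated-pod: 344 × 1/4 = 86
  terminal-flowered constricted-pod: 344 × 1/4 = 86

86, 86, 86, 86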